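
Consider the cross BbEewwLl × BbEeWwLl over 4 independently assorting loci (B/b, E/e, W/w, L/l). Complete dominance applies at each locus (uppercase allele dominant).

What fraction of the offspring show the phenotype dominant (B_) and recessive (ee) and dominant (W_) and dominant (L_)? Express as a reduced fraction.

BbEewwLl gametes: BEwL×2, BEwl×2, BewL×2, Bewl×2, bEwL×2, bEwl×2, bewL×2, bewl×2
BbEeWwLl gametes: BEWL×1, BEWl×1, BEwL×1, BEwl×1, BeWL×1, BeWl×1, BewL×1, Bewl×1, bEWL×1, bEWl×1, bEwL×1, bEwl×1, beWL×1, beWl×1, bewL×1, bewl×1
BbEewwLl×BbEeWwLl grid (16·16=256): BBEEWwLL=2 BBEEWwLl=4 BBEEWwll=2 BBEEwwLL=2 BBEEwwLl=4 BBEEwwll=2 BBEeWwLL=4 BBEeWwLl=8 BBEeWwll=4 BBEewwLL=4 BBEewwLl=8 BBEewwll=4 BBeeWwLL=2 BBeeWwLl=4 BBeeWwll=2 BBeewwLL=2 BBeewwLl=4 BBeewwll=2 BbEEWwLL=4 BbEEWwLl=8 BbEEWwll=4 BbEEwwLL=4 BbEEwwLl=8 BbEEwwll=4 BbEeWwLL=8 BbEeWwLl=16 BbEeWwll=8 BbEewwLL=8 BbEewwLl=16 BbEewwll=8 BbeeWwLL=4 BbeeWwLl=8 BbeeWwll=4 BbeewwLL=4 BbeewwLl=8 Bbeewwll=4 bbEEWwLL=2 bbEEWwLl=4 bbEEWwll=2 bbEEwwLL=2 bbEEwwLl=4 bbEEwwll=2 bbEeWwLL=4 bbEeWwLl=8 bbEeWwll=4 bbEewwLL=4 bbEewwLl=8 bbEewwll=4 bbeeWwLL=2 bbeeWwLl=4 bbeeWwll=2 bbeewwLL=2 bbeewwLl=4 bbeewwll=2
B_ ee W_ L_ hits 18/256; gcd=2; 18÷2/256÷2 = 9/128

P(B_ ee W_ L_) = 9/128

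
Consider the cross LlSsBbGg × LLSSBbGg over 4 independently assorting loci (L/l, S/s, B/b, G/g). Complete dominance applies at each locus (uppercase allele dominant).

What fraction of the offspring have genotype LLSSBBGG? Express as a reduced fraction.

LlSsBbGg gametes: LSBG×1, LSBg×1, LSbG×1, LSbg×1, LsBG×1, LsBg×1, LsbG×1, Lsbg×1, lSBG×1, lSBg×1, lSbG×1, lSbg×1, lsBG×1, lsBg×1, lsbG×1, lsbg×1
LLSSBbGg gametes: LSBG×4, LSBg×4, LSbG×4, LSbg×4
LlSsBbGg×LLSSBbGg grid (16·16=256): LLSSBBGG=4 LLSSBBGg=8 LLSSBBgg=4 LLSSBbGG=8 LLSSBbGg=16 LLSSBbgg=8 LLSSbbGG=4 LLSSbbGg=8 LLSSbbgg=4 LLSsBBGG=4 LLSsBBGg=8 LLSsBBgg=4 LLSsBbGG=8 LLSsBbGg=16 LLSsBbgg=8 LLSsbbGG=4 LLSsbbGg=8 LLSsbbgg=4 LlSSBBGG=4 LlSSBBGg=8 LlSSBBgg=4 LlSSBbGG=8 LlSSBbGg=16 LlSSBbgg=8 LlSSbbGG=4 LlSSbbGg=8 LlSSbbgg=4 LlSsBBGG=4 LlSsBBGg=8 LlSsBBgg=4 LlSsBbGG=8 LlSsBbGg=16 LlSsBbgg=8 LlSsbbGG=4 LlSsbbGg=8 LlSsbbgg=4
LLSSBBGG hits 4/256; gcd=4; 4÷4/256÷4 = 1/64

P(LLSSBBGG) = 1/64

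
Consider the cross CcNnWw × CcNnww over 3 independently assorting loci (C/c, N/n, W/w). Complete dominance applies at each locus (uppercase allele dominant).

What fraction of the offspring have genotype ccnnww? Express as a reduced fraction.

P(ccnnww) = 1/32

CcNnWw gametes: CNW×1, CNw×1, CnW×1, Cnw×1, cNW×1, cNw×1, cnW×1, cnw×1
CcNnww gametes: CNw×2, Cnw×2, cNw×2, cnw×2
CcNnWw×CcNnww grid (8·8=64): CCNNWw=2 CCNNww=2 CCNnWw=4 CCNnww=4 CCnnWw=2 CCnnww=2 CcNNWw=4 CcNNww=4 CcNnWw=8 CcNnww=8 CcnnWw=4 Ccnnww=4 ccNNWw=2 ccNNww=2 ccNnWw=4 ccNnww=4 ccnnWw=2 ccnnww=2
ccnnww hits 2/64; gcd=2; 2÷2/64÷2 = 1/32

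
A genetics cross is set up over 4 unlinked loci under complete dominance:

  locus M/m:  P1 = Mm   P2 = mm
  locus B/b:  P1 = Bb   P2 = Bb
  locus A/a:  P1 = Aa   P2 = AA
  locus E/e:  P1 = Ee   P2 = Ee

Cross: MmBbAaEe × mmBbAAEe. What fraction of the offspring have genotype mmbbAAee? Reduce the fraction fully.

P(mmbbAAee) = 1/64

MmBbAaEe gametes: MBAE×1, MBAe×1, MBaE×1, MBae×1, MbAE×1, MbAe×1, MbaE×1, Mbae×1, mBAE×1, mBAe×1, mBaE×1, mBae×1, mbAE×1, mbAe×1, mbaE×1, mbae×1
mmBbAAEe gametes: mBAE×4, mBAe×4, mbAE×4, mbAe×4
MmBbAaEe×mmBbAAEe grid (16·16=256): MmBBAAEE=4 MmBBAAEe=8 MmBBAAee=4 MmBBAaEE=4 MmBBAaEe=8 MmBBAaee=4 MmBbAAEE=8 MmBbAAEe=16 MmBbAAee=8 MmBbAaEE=8 MmBbAaEe=16 MmBbAaee=8 MmbbAAEE=4 MmbbAAEe=8 MmbbAAee=4 MmbbAaEE=4 MmbbAaEe=8 MmbbAaee=4 mmBBAAEE=4 mmBBAAEe=8 mmBBAAee=4 mmBBAaEE=4 mmBBAaEe=8 mmBBAaee=4 mmBbAAEE=8 mmBbAAEe=16 mmBbAAee=8 mmBbAaEE=8 mmBbAaEe=16 mmBbAaee=8 mmbbAAEE=4 mmbbAAEe=8 mmbbAAee=4 mmbbAaEE=4 mmbbAaEe=8 mmbbAaee=4
mmbbAAee hits 4/256; gcd=4; 4÷4/256÷4 = 1/64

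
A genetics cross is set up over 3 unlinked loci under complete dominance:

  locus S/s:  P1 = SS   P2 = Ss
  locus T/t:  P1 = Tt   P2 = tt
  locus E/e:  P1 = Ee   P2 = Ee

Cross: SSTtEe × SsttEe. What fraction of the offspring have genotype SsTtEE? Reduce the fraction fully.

SSTtEe gametes: STE×2, STe×2, StE×2, Ste×2
SsttEe gametes: StE×2, Ste×2, stE×2, ste×2
SSTtEe×SsttEe grid (8·8=64): SSTtEE=4 SSTtEe=8 SSTtee=4 SSttEE=4 SSttEe=8 SSttee=4 SsTtEE=4 SsTtEe=8 SsTtee=4 SsttEE=4 SsttEe=8 Ssttee=4
SsTtEE hits 4/64; gcd=4; 4÷4/64÷4 = 1/16

P(SsTtEE) = 1/16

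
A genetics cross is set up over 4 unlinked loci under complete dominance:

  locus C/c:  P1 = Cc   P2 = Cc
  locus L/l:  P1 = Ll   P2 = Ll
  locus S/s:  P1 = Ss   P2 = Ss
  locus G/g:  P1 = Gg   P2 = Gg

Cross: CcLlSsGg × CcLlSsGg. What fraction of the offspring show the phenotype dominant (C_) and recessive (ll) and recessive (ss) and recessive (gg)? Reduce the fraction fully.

CcLlSsGg gametes: CLSG×1, CLSg×1, CLsG×1, CLsg×1, ClSG×1, ClSg×1, ClsG×1, Clsg×1, cLSG×1, cLSg×1, cLsG×1, cLsg×1, clSG×1, clSg×1, clsG×1, clsg×1
CcLlSsGg gametes: CLSG×1, CLSg×1, CLsG×1, CLsg×1, ClSG×1, ClSg×1, ClsG×1, Clsg×1, cLSG×1, cLSg×1, cLsG×1, cLsg×1, clSG×1, clSg×1, clsG×1, clsg×1
CcLlSsGg×CcLlSsGg grid (16·16=256): CCLLSSGG=1 CCLLSSGg=2 CCLLSSgg=1 CCLLSsGG=2 CCLLSsGg=4 CCLLSsgg=2 CCLLssGG=1 CCLLssGg=2 CCLLssgg=1 CCLlSSGG=2 CCLlSSGg=4 CCLlSSgg=2 CCLlSsGG=4 CCLlSsGg=8 CCLlSsgg=4 CCLlssGG=2 CCLlssGg=4 CCLlssgg=2 CCllSSGG=1 CCllSSGg=2 CCllSSgg=1 CCllSsGG=2 CCllSsGg=4 CCllSsgg=2 CCllssGG=1 CCllssGg=2 CCllssgg=1 CcLLSSGG=2 CcLLSSGg=4 CcLLSSgg=2 CcLLSsGG=4 CcLLSsGg=8 CcLLSsgg=4 CcLLssGG=2 CcLLssGg=4 CcLLssgg=2 CcLlSSGG=4 CcLlSSGg=8 CcLlSSgg=4 CcLlSsGG=8 CcLlSsGg=16 CcLlSsgg=8 CcLlssGG=4 CcLlssGg=8 CcLlssgg=4 CcllSSGG=2 CcllSSGg=4 CcllSSgg=2 CcllSsGG=4 CcllSsGg=8 CcllSsgg=4 CcllssGG=2 CcllssGg=4 Ccllssgg=2 ccLLSSGG=1 ccLLSSGg=2 ccLLSSgg=1 ccLLSsGG=2 ccLLSsGg=4 ccLLSsgg=2 ccLLssGG=1 ccLLssGg=2 ccLLssgg=1 ccLlSSGG=2 ccLlSSGg=4 ccLlSSgg=2 ccLlSsGG=4 ccLlSsGg=8 ccLlSsgg=4 ccLlssGG=2 ccLlssGg=4 ccLlssgg=2 ccllSSGG=1 ccllSSGg=2 ccllSSgg=1 ccllSsGG=2 ccllSsGg=4 ccllSsgg=2 ccllssGG=1 ccllssGg=2 ccllssgg=1
C_ ll ss gg hits 3/256; gcd=1; 3÷1/256÷1 = 3/256

P(C_ ll ss gg) = 3/256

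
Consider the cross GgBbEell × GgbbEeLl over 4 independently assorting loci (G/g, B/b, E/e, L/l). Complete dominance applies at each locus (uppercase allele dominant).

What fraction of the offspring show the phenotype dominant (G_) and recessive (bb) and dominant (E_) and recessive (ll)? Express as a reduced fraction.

P(G_ bb E_ ll) = 9/64

GgBbEell gametes: GBEl×2, GBel×2, GbEl×2, Gbel×2, gBEl×2, gBel×2, gbEl×2, gbel×2
GgbbEeLl gametes: GbEL×2, GbEl×2, GbeL×2, Gbel×2, gbEL×2, gbEl×2, gbeL×2, gbel×2
GgBbEell×GgbbEeLl grid (16·16=256): GGBbEELl=4 GGBbEEll=4 GGBbEeLl=8 GGBbEell=8 GGBbeeLl=4 GGBbeell=4 GGbbEELl=4 GGbbEEll=4 GGbbEeLl=8 GGbbEell=8 GGbbeeLl=4 GGbbeell=4 GgBbEELl=8 GgBbEEll=8 GgBbEeLl=16 GgBbEell=16 GgBbeeLl=8 GgBbeell=8 GgbbEELl=8 GgbbEEll=8 GgbbEeLl=16 GgbbEell=16 GgbbeeLl=8 Ggbbeell=8 ggBbEELl=4 ggBbEEll=4 ggBbEeLl=8 ggBbEell=8 ggBbeeLl=4 ggBbeell=4 ggbbEELl=4 ggbbEEll=4 ggbbEeLl=8 ggbbEell=8 ggbbeeLl=4 ggbbeell=4
G_ bb E_ ll hits 36/256; gcd=4; 36÷4/256÷4 = 9/64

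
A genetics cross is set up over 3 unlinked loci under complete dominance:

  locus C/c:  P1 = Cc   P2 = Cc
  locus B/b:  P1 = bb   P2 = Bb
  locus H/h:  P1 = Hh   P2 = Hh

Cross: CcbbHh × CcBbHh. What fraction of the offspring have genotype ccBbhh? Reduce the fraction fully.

P(ccBbhh) = 1/32

CcbbHh gametes: CbH×2, Cbh×2, cbH×2, cbh×2
CcBbHh gametes: CBH×1, CBh×1, CbH×1, Cbh×1, cBH×1, cBh×1, cbH×1, cbh×1
CcbbHh×CcBbHh grid (8·8=64): CCBbHH=2 CCBbHh=4 CCBbhh=2 CCbbHH=2 CCbbHh=4 CCbbhh=2 CcBbHH=4 CcBbHh=8 CcBbhh=4 CcbbHH=4 CcbbHh=8 Ccbbhh=4 ccBbHH=2 ccBbHh=4 ccBbhh=2 ccbbHH=2 ccbbHh=4 ccbbhh=2
ccBbhh hits 2/64; gcd=2; 2÷2/64÷2 = 1/32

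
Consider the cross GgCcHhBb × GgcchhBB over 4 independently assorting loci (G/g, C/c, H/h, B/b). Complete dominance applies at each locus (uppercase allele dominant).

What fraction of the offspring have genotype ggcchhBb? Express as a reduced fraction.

P(ggcchhBb) = 1/32

GgCcHhBb gametes: GCHB×1, GCHb×1, GChB×1, GChb×1, GcHB×1, GcHb×1, GchB×1, Gchb×1, gCHB×1, gCHb×1, gChB×1, gChb×1, gcHB×1, gcHb×1, gchB×1, gchb×1
GgcchhBB gametes: GchB×8, gchB×8
GgCcHhBb×GgcchhBB grid (16·16=256): GGCcHhBB=8 GGCcHhBb=8 GGCchhBB=8 GGCchhBb=8 GGccHhBB=8 GGccHhBb=8 GGcchhBB=8 GGcchhBb=8 GgCcHhBB=16 GgCcHhBb=16 GgCchhBB=16 GgCchhBb=16 GgccHhBB=16 GgccHhBb=16 GgcchhBB=16 GgcchhBb=16 ggCcHhBB=8 ggCcHhBb=8 ggCchhBB=8 ggCchhBb=8 ggccHhBB=8 ggccHhBb=8 ggcchhBB=8 ggcchhBb=8
ggcchhBb hits 8/256; gcd=8; 8÷8/256÷8 = 1/32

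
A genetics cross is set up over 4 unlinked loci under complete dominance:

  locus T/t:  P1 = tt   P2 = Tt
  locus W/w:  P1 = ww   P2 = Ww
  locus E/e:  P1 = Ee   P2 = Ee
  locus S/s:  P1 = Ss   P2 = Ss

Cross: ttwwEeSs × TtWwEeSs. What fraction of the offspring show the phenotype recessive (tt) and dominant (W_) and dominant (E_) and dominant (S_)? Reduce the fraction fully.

P(tt W_ E_ S_) = 9/64

ttwwEeSs gametes: twES×4, twEs×4, tweS×4, twes×4
TtWwEeSs gametes: TWES×1, TWEs×1, TWeS×1, TWes×1, TwES×1, TwEs×1, TweS×1, Twes×1, tWES×1, tWEs×1, tWeS×1, tWes×1, twES×1, twEs×1, tweS×1, twes×1
ttwwEeSs×TtWwEeSs grid (16·16=256): TtWwEESS=4 TtWwEESs=8 TtWwEEss=4 TtWwEeSS=8 TtWwEeSs=16 TtWwEess=8 TtWweeSS=4 TtWweeSs=8 TtWweess=4 TtwwEESS=4 TtwwEESs=8 TtwwEEss=4 TtwwEeSS=8 TtwwEeSs=16 TtwwEess=8 TtwweeSS=4 TtwweeSs=8 Ttwweess=4 ttWwEESS=4 ttWwEESs=8 ttWwEEss=4 ttWwEeSS=8 ttWwEeSs=16 ttWwEess=8 ttWweeSS=4 ttWweeSs=8 ttWweess=4 ttwwEESS=4 ttwwEESs=8 ttwwEEss=4 ttwwEeSS=8 ttwwEeSs=16 ttwwEess=8 ttwweeSS=4 ttwweeSs=8 ttwweess=4
tt W_ E_ S_ hits 36/256; gcd=4; 36÷4/256÷4 = 9/64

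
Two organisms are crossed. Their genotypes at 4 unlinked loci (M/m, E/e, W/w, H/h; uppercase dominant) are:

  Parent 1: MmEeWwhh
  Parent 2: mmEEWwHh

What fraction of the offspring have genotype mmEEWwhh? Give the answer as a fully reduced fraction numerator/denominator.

MmEeWwhh gametes: MEWh×2, MEwh×2, MeWh×2, Mewh×2, mEWh×2, mEwh×2, meWh×2, mewh×2
mmEEWwHh gametes: mEWH×4, mEWh×4, mEwH×4, mEwh×4
MmEeWwhh×mmEEWwHh grid (16·16=256): MmEEWWHh=8 MmEEWWhh=8 MmEEWwHh=16 MmEEWwhh=16 MmEEwwHh=8 MmEEwwhh=8 MmEeWWHh=8 MmEeWWhh=8 MmEeWwHh=16 MmEeWwhh=16 MmEewwHh=8 MmEewwhh=8 mmEEWWHh=8 mmEEWWhh=8 mmEEWwHh=16 mmEEWwhh=16 mmEEwwHh=8 mmEEwwhh=8 mmEeWWHh=8 mmEeWWhh=8 mmEeWwHh=16 mmEeWwhh=16 mmEewwHh=8 mmEewwhh=8
mmEEWwhh hits 16/256; gcd=16; 16÷16/256÷16 = 1/16

P(mmEEWwhh) = 1/16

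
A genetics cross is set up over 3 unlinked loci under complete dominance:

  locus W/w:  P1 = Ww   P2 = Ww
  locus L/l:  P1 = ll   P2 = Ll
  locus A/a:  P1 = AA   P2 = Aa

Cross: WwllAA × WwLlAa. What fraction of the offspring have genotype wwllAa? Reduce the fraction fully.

WwllAA gametes: WlA×4, wlA×4
WwLlAa gametes: WLA×1, WLa×1, WlA×1, Wla×1, wLA×1, wLa×1, wlA×1, wla×1
WwllAA×WwLlAa grid (8·8=64): WWLlAA=4 WWLlAa=4 WWllAA=4 WWllAa=4 WwLlAA=8 WwLlAa=8 WwllAA=8 WwllAa=8 wwLlAA=4 wwLlAa=4 wwllAA=4 wwllAa=4
wwllAa hits 4/64; gcd=4; 4÷4/64÷4 = 1/16

P(wwllAa) = 1/16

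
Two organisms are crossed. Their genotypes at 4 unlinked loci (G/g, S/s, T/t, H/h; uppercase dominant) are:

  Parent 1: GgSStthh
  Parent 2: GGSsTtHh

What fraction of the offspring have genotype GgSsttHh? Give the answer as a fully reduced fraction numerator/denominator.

GgSStthh gametes: GSth×8, gSth×8
GGSsTtHh gametes: GSTH×2, GSTh×2, GStH×2, GSth×2, GsTH×2, GsTh×2, GstH×2, Gsth×2
GgSStthh×GGSsTtHh grid (16·16=256): GGSSTtHh=16 GGSSTthh=16 GGSSttHh=16 GGSStthh=16 GGSsTtHh=16 GGSsTthh=16 GGSsttHh=16 GGSstthh=16 GgSSTtHh=16 GgSSTthh=16 GgSSttHh=16 GgSStthh=16 GgSsTtHh=16 GgSsTthh=16 GgSsttHh=16 GgSstthh=16
GgSsttHh hits 16/256; gcd=16; 16÷16/256÷16 = 1/16

P(GgSsttHh) = 1/16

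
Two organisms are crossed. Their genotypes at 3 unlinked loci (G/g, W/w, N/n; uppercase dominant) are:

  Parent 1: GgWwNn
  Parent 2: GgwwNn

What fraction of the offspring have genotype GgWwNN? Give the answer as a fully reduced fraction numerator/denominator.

P(GgWwNN) = 1/16

GgWwNn gametes: GWN×1, GWn×1, GwN×1, Gwn×1, gWN×1, gWn×1, gwN×1, gwn×1
GgwwNn gametes: GwN×2, Gwn×2, gwN×2, gwn×2
GgWwNn×GgwwNn grid (8·8=64): GGWwNN=2 GGWwNn=4 GGWwnn=2 GGwwNN=2 GGwwNn=4 GGwwnn=2 GgWwNN=4 GgWwNn=8 GgWwnn=4 GgwwNN=4 GgwwNn=8 Ggwwnn=4 ggWwNN=2 ggWwNn=4 ggWwnn=2 ggwwNN=2 ggwwNn=4 ggwwnn=2
GgWwNN hits 4/64; gcd=4; 4÷4/64÷4 = 1/16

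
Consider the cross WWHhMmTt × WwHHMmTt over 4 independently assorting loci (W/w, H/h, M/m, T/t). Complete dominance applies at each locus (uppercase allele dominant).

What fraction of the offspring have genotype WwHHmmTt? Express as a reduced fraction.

P(WwHHmmTt) = 1/32

WWHhMmTt gametes: WHMT×2, WHMt×2, WHmT×2, WHmt×2, WhMT×2, WhMt×2, WhmT×2, Whmt×2
WwHHMmTt gametes: WHMT×2, WHMt×2, WHmT×2, WHmt×2, wHMT×2, wHMt×2, wHmT×2, wHmt×2
WWHhMmTt×WwHHMmTt grid (16·16=256): WWHHMMTT=4 WWHHMMTt=8 WWHHMMtt=4 WWHHMmTT=8 WWHHMmTt=16 WWHHMmtt=8 WWHHmmTT=4 WWHHmmTt=8 WWHHmmtt=4 WWHhMMTT=4 WWHhMMTt=8 WWHhMMtt=4 WWHhMmTT=8 WWHhMmTt=16 WWHhMmtt=8 WWHhmmTT=4 WWHhmmTt=8 WWHhmmtt=4 WwHHMMTT=4 WwHHMMTt=8 WwHHMMtt=4 WwHHMmTT=8 WwHHMmTt=16 WwHHMmtt=8 WwHHmmTT=4 WwHHmmTt=8 WwHHmmtt=4 WwHhMMTT=4 WwHhMMTt=8 WwHhMMtt=4 WwHhMmTT=8 WwHhMmTt=16 WwHhMmtt=8 WwHhmmTT=4 WwHhmmTt=8 WwHhmmtt=4
WwHHmmTt hits 8/256; gcd=8; 8÷8/256÷8 = 1/32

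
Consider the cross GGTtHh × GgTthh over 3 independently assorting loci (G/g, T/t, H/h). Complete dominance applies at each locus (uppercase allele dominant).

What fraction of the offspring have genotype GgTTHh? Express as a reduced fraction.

GGTtHh gametes: GTH×2, GTh×2, GtH×2, Gth×2
GgTthh gametes: GTh×2, Gth×2, gTh×2, gth×2
GGTtHh×GgTthh grid (8·8=64): GGTTHh=4 GGTThh=4 GGTtHh=8 GGTthh=8 GGttHh=4 GGtthh=4 GgTTHh=4 GgTThh=4 GgTtHh=8 GgTthh=8 GgttHh=4 Ggtthh=4
GgTTHh hits 4/64; gcd=4; 4÷4/64÷4 = 1/16

P(GgTTHh) = 1/16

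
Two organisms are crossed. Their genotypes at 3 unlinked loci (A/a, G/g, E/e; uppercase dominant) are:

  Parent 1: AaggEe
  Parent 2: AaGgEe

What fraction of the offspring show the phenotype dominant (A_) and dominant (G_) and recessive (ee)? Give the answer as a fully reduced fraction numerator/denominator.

AaggEe gametes: AgE×2, Age×2, agE×2, age×2
AaGgEe gametes: AGE×1, AGe×1, AgE×1, Age×1, aGE×1, aGe×1, agE×1, age×1
AaggEe×AaGgEe grid (8·8=64): AAGgEE=2 AAGgEe=4 AAGgee=2 AAggEE=2 AAggEe=4 AAggee=2 AaGgEE=4 AaGgEe=8 AaGgee=4 AaggEE=4 AaggEe=8 Aaggee=4 aaGgEE=2 aaGgEe=4 aaGgee=2 aaggEE=2 aaggEe=4 aaggee=2
A_ G_ ee hits 6/64; gcd=2; 6÷2/64÷2 = 3/32

P(A_ G_ ee) = 3/32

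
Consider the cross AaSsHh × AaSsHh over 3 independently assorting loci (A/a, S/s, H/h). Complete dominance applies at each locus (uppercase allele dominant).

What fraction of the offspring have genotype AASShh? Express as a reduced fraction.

P(AASShh) = 1/64

AaSsHh gametes: ASH×1, ASh×1, AsH×1, Ash×1, aSH×1, aSh×1, asH×1, ash×1
AaSsHh gametes: ASH×1, ASh×1, AsH×1, Ash×1, aSH×1, aSh×1, asH×1, ash×1
AaSsHh×AaSsHh grid (8·8=64): AASSHH=1 AASSHh=2 AASShh=1 AASsHH=2 AASsHh=4 AASshh=2 AAssHH=1 AAssHh=2 AAsshh=1 AaSSHH=2 AaSSHh=4 AaSShh=2 AaSsHH=4 AaSsHh=8 AaSshh=4 AassHH=2 AassHh=4 Aasshh=2 aaSSHH=1 aaSSHh=2 aaSShh=1 aaSsHH=2 aaSsHh=4 aaSshh=2 aassHH=1 aassHh=2 aasshh=1
AASShh hits 1/64; gcd=1; 1÷1/64÷1 = 1/64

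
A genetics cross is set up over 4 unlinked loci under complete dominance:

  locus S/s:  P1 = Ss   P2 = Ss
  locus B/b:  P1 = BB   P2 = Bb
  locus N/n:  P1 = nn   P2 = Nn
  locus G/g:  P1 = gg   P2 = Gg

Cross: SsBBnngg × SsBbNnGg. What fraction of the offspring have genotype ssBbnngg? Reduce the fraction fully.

P(ssBbnngg) = 1/32

SsBBnngg gametes: SBng×8, sBng×8
SsBbNnGg gametes: SBNG×1, SBNg×1, SBnG×1, SBng×1, SbNG×1, SbNg×1, SbnG×1, Sbng×1, sBNG×1, sBNg×1, sBnG×1, sBng×1, sbNG×1, sbNg×1, sbnG×1, sbng×1
SsBBnngg×SsBbNnGg grid (16·16=256): SSBBNnGg=8 SSBBNngg=8 SSBBnnGg=8 SSBBnngg=8 SSBbNnGg=8 SSBbNngg=8 SSBbnnGg=8 SSBbnngg=8 SsBBNnGg=16 SsBBNngg=16 SsBBnnGg=16 SsBBnngg=16 SsBbNnGg=16 SsBbNngg=16 SsBbnnGg=16 SsBbnngg=16 ssBBNnGg=8 ssBBNngg=8 ssBBnnGg=8 ssBBnngg=8 ssBbNnGg=8 ssBbNngg=8 ssBbnnGg=8 ssBbnngg=8
ssBbnngg hits 8/256; gcd=8; 8÷8/256÷8 = 1/32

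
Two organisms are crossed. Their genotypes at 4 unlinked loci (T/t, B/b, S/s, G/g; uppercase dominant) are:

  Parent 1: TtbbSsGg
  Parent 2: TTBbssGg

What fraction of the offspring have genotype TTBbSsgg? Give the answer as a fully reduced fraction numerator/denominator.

P(TTBbSsgg) = 1/32

TtbbSsGg gametes: TbSG×2, TbSg×2, TbsG×2, Tbsg×2, tbSG×2, tbSg×2, tbsG×2, tbsg×2
TTBbssGg gametes: TBsG×4, TBsg×4, TbsG×4, Tbsg×4
TtbbSsGg×TTBbssGg grid (16·16=256): TTBbSsGG=8 TTBbSsGg=16 TTBbSsgg=8 TTBbssGG=8 TTBbssGg=16 TTBbssgg=8 TTbbSsGG=8 TTbbSsGg=16 TTbbSsgg=8 TTbbssGG=8 TTbbssGg=16 TTbbssgg=8 TtBbSsGG=8 TtBbSsGg=16 TtBbSsgg=8 TtBbssGG=8 TtBbssGg=16 TtBbssgg=8 TtbbSsGG=8 TtbbSsGg=16 TtbbSsgg=8 TtbbssGG=8 TtbbssGg=16 Ttbbssgg=8
TTBbSsgg hits 8/256; gcd=8; 8÷8/256÷8 = 1/32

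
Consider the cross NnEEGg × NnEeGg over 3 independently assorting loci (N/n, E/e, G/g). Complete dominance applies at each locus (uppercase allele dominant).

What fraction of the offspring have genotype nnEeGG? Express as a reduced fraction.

NnEEGg gametes: NEG×2, NEg×2, nEG×2, nEg×2
NnEeGg gametes: NEG×1, NEg×1, NeG×1, Neg×1, nEG×1, nEg×1, neG×1, neg×1
NnEEGg×NnEeGg grid (8·8=64): NNEEGG=2 NNEEGg=4 NNEEgg=2 NNEeGG=2 NNEeGg=4 NNEegg=2 NnEEGG=4 NnEEGg=8 NnEEgg=4 NnEeGG=4 NnEeGg=8 NnEegg=4 nnEEGG=2 nnEEGg=4 nnEEgg=2 nnEeGG=2 nnEeGg=4 nnEegg=2
nnEeGG hits 2/64; gcd=2; 2÷2/64÷2 = 1/32

P(nnEeGG) = 1/32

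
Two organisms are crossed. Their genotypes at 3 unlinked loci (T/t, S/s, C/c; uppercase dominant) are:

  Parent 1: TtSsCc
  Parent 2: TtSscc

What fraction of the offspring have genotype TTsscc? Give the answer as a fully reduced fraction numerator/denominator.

TtSsCc gametes: TSC×1, TSc×1, TsC×1, Tsc×1, tSC×1, tSc×1, tsC×1, tsc×1
TtSscc gametes: TSc×2, Tsc×2, tSc×2, tsc×2
TtSsCc×TtSscc grid (8·8=64): TTSSCc=2 TTSScc=2 TTSsCc=4 TTSscc=4 TTssCc=2 TTsscc=2 TtSSCc=4 TtSScc=4 TtSsCc=8 TtSscc=8 TtssCc=4 Ttsscc=4 ttSSCc=2 ttSScc=2 ttSsCc=4 ttSscc=4 ttssCc=2 ttsscc=2
TTsscc hits 2/64; gcd=2; 2÷2/64÷2 = 1/32

P(TTsscc) = 1/32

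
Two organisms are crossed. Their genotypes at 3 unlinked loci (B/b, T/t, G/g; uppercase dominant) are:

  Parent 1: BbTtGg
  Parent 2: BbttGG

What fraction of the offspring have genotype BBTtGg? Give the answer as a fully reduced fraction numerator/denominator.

P(BBTtGg) = 1/16

BbTtGg gametes: BTG×1, BTg×1, BtG×1, Btg×1, bTG×1, bTg×1, btG×1, btg×1
BbttGG gametes: BtG×4, btG×4
BbTtGg×BbttGG grid (8·8=64): BBTtGG=4 BBTtGg=4 BBttGG=4 BBttGg=4 BbTtGG=8 BbTtGg=8 BbttGG=8 BbttGg=8 bbTtGG=4 bbTtGg=4 bbttGG=4 bbttGg=4
BBTtGg hits 4/64; gcd=4; 4÷4/64÷4 = 1/16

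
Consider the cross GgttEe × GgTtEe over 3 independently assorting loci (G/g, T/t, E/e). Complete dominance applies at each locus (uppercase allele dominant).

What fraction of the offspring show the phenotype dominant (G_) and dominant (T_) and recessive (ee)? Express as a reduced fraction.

GgttEe gametes: GtE×2, Gte×2, gtE×2, gte×2
GgTtEe gametes: GTE×1, GTe×1, GtE×1, Gte×1, gTE×1, gTe×1, gtE×1, gte×1
GgttEe×GgTtEe grid (8·8=64): GGTtEE=2 GGTtEe=4 GGTtee=2 GGttEE=2 GGttEe=4 GGttee=2 GgTtEE=4 GgTtEe=8 GgTtee=4 GgttEE=4 GgttEe=8 Ggttee=4 ggTtEE=2 ggTtEe=4 ggTtee=2 ggttEE=2 ggttEe=4 ggttee=2
G_ T_ ee hits 6/64; gcd=2; 6÷2/64÷2 = 3/32

P(G_ T_ ee) = 3/32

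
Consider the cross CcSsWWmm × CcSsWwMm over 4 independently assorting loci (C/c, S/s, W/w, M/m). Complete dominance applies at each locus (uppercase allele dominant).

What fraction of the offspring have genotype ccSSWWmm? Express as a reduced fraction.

CcSsWWmm gametes: CSWm×4, CsWm×4, cSWm×4, csWm×4
CcSsWwMm gametes: CSWM×1, CSWm×1, CSwM×1, CSwm×1, CsWM×1, CsWm×1, CswM×1, Cswm×1, cSWM×1, cSWm×1, cSwM×1, cSwm×1, csWM×1, csWm×1, cswM×1, cswm×1
CcSsWWmm×CcSsWwMm grid (16·16=256): CCSSWWMm=4 CCSSWWmm=4 CCSSWwMm=4 CCSSWwmm=4 CCSsWWMm=8 CCSsWWmm=8 CCSsWwMm=8 CCSsWwmm=8 CCssWWMm=4 CCssWWmm=4 CCssWwMm=4 CCssWwmm=4 CcSSWWMm=8 CcSSWWmm=8 CcSSWwMm=8 CcSSWwmm=8 CcSsWWMm=16 CcSsWWmm=16 CcSsWwMm=16 CcSsWwmm=16 CcssWWMm=8 CcssWWmm=8 CcssWwMm=8 CcssWwmm=8 ccSSWWMm=4 ccSSWWmm=4 ccSSWwMm=4 ccSSWwmm=4 ccSsWWMm=8 ccSsWWmm=8 ccSsWwMm=8 ccSsWwmm=8 ccssWWMm=4 ccssWWmm=4 ccssWwMm=4 ccssWwmm=4
ccSSWWmm hits 4/256; gcd=4; 4÷4/256÷4 = 1/64

P(ccSSWWmm) = 1/64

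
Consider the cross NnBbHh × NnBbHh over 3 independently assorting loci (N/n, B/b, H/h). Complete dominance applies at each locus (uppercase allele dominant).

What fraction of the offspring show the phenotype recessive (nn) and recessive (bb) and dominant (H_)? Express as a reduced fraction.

P(nn bb H_) = 3/64

NnBbHh gametes: NBH×1, NBh×1, NbH×1, Nbh×1, nBH×1, nBh×1, nbH×1, nbh×1
NnBbHh gametes: NBH×1, NBh×1, NbH×1, Nbh×1, nBH×1, nBh×1, nbH×1, nbh×1
NnBbHh×NnBbHh grid (8·8=64): NNBBHH=1 NNBBHh=2 NNBBhh=1 NNBbHH=2 NNBbHh=4 NNBbhh=2 NNbbHH=1 NNbbHh=2 NNbbhh=1 NnBBHH=2 NnBBHh=4 NnBBhh=2 NnBbHH=4 NnBbHh=8 NnBbhh=4 NnbbHH=2 NnbbHh=4 Nnbbhh=2 nnBBHH=1 nnBBHh=2 nnBBhh=1 nnBbHH=2 nnBbHh=4 nnBbhh=2 nnbbHH=1 nnbbHh=2 nnbbhh=1
nn bb H_ hits 3/64; gcd=1; 3÷1/64÷1 = 3/64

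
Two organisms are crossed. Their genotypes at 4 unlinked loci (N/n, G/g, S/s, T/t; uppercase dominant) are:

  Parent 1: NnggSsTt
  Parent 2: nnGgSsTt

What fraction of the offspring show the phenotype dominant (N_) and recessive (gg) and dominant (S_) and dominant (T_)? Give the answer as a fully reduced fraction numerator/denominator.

P(N_ gg S_ T_) = 9/64

NnggSsTt gametes: NgST×2, NgSt×2, NgsT×2, Ngst×2, ngST×2, ngSt×2, ngsT×2, ngst×2
nnGgSsTt gametes: nGST×2, nGSt×2, nGsT×2, nGst×2, ngST×2, ngSt×2, ngsT×2, ngst×2
NnggSsTt×nnGgSsTt grid (16·16=256): NnGgSSTT=4 NnGgSSTt=8 NnGgSStt=4 NnGgSsTT=8 NnGgSsTt=16 NnGgSstt=8 NnGgssTT=4 NnGgssTt=8 NnGgsstt=4 NnggSSTT=4 NnggSSTt=8 NnggSStt=4 NnggSsTT=8 NnggSsTt=16 NnggSstt=8 NnggssTT=4 NnggssTt=8 Nnggsstt=4 nnGgSSTT=4 nnGgSSTt=8 nnGgSStt=4 nnGgSsTT=8 nnGgSsTt=16 nnGgSstt=8 nnGgssTT=4 nnGgssTt=8 nnGgsstt=4 nnggSSTT=4 nnggSSTt=8 nnggSStt=4 nnggSsTT=8 nnggSsTt=16 nnggSstt=8 nnggssTT=4 nnggssTt=8 nnggsstt=4
N_ gg S_ T_ hits 36/256; gcd=4; 36÷4/256÷4 = 9/64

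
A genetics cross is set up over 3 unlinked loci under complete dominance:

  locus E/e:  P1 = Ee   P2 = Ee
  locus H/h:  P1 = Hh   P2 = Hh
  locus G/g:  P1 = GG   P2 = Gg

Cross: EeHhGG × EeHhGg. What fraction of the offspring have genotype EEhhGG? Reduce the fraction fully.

EeHhGG gametes: EHG×2, EhG×2, eHG×2, ehG×2
EeHhGg gametes: EHG×1, EHg×1, EhG×1, Ehg×1, eHG×1, eHg×1, ehG×1, ehg×1
EeHhGG×EeHhGg grid (8·8=64): EEHHGG=2 EEHHGg=2 EEHhGG=4 EEHhGg=4 EEhhGG=2 EEhhGg=2 EeHHGG=4 EeHHGg=4 EeHhGG=8 EeHhGg=8 EehhGG=4 EehhGg=4 eeHHGG=2 eeHHGg=2 eeHhGG=4 eeHhGg=4 eehhGG=2 eehhGg=2
EEhhGG hits 2/64; gcd=2; 2÷2/64÷2 = 1/32

P(EEhhGG) = 1/32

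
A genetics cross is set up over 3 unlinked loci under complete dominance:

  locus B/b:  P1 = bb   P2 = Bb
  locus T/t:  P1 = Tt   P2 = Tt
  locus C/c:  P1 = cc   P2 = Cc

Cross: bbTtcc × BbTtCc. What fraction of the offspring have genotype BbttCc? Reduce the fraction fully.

bbTtcc gametes: bTc×4, btc×4
BbTtCc gametes: BTC×1, BTc×1, BtC×1, Btc×1, bTC×1, bTc×1, btC×1, btc×1
bbTtcc×BbTtCc grid (8·8=64): BbTTCc=4 BbTTcc=4 BbTtCc=8 BbTtcc=8 BbttCc=4 Bbttcc=4 bbTTCc=4 bbTTcc=4 bbTtCc=8 bbTtcc=8 bbttCc=4 bbttcc=4
BbttCc hits 4/64; gcd=4; 4÷4/64÷4 = 1/16

P(BbttCc) = 1/16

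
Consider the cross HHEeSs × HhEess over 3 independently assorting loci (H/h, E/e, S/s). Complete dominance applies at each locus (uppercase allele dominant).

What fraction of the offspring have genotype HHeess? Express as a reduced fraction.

P(HHeess) = 1/16

HHEeSs gametes: HES×2, HEs×2, HeS×2, Hes×2
HhEess gametes: HEs×2, Hes×2, hEs×2, hes×2
HHEeSs×HhEess grid (8·8=64): HHEESs=4 HHEEss=4 HHEeSs=8 HHEess=8 HHeeSs=4 HHeess=4 HhEESs=4 HhEEss=4 HhEeSs=8 HhEess=8 HheeSs=4 Hheess=4
HHeess hits 4/64; gcd=4; 4÷4/64÷4 = 1/16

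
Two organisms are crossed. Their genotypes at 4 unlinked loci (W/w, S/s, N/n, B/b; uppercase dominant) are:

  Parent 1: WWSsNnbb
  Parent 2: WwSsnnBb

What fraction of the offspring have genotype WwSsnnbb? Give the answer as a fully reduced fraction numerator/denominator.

WWSsNnbb gametes: WSNb×4, WSnb×4, WsNb×4, Wsnb×4
WwSsnnBb gametes: WSnB×2, WSnb×2, WsnB×2, Wsnb×2, wSnB×2, wSnb×2, wsnB×2, wsnb×2
WWSsNnbb×WwSsnnBb grid (16·16=256): WWSSNnBb=8 WWSSNnbb=8 WWSSnnBb=8 WWSSnnbb=8 WWSsNnBb=16 WWSsNnbb=16 WWSsnnBb=16 WWSsnnbb=16 WWssNnBb=8 WWssNnbb=8 WWssnnBb=8 WWssnnbb=8 WwSSNnBb=8 WwSSNnbb=8 WwSSnnBb=8 WwSSnnbb=8 WwSsNnBb=16 WwSsNnbb=16 WwSsnnBb=16 WwSsnnbb=16 WwssNnBb=8 WwssNnbb=8 WwssnnBb=8 Wwssnnbb=8
WwSsnnbb hits 16/256; gcd=16; 16÷16/256÷16 = 1/16

P(WwSsnnbb) = 1/16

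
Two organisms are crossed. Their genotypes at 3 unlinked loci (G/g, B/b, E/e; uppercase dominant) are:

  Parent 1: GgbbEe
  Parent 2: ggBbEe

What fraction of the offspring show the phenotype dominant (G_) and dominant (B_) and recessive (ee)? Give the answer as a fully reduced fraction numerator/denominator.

GgbbEe gametes: GbE×2, Gbe×2, gbE×2, gbe×2
ggBbEe gametes: gBE×2, gBe×2, gbE×2, gbe×2
GgbbEe×ggBbEe grid (8·8=64): GgBbEE=4 GgBbEe=8 GgBbee=4 GgbbEE=4 GgbbEe=8 Ggbbee=4 ggBbEE=4 ggBbEe=8 ggBbee=4 ggbbEE=4 ggbbEe=8 ggbbee=4
G_ B_ ee hits 4/64; gcd=4; 4÷4/64÷4 = 1/16

P(G_ B_ ee) = 1/16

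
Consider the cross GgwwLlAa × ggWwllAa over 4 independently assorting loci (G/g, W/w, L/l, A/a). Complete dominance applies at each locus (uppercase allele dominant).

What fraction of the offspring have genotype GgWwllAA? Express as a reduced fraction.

GgwwLlAa gametes: GwLA×2, GwLa×2, GwlA×2, Gwla×2, gwLA×2, gwLa×2, gwlA×2, gwla×2
ggWwllAa gametes: gWlA×4, gWla×4, gwlA×4, gwla×4
GgwwLlAa×ggWwllAa grid (16·16=256): GgWwLlAA=8 GgWwLlAa=16 GgWwLlaa=8 GgWwllAA=8 GgWwllAa=16 GgWwllaa=8 GgwwLlAA=8 GgwwLlAa=16 GgwwLlaa=8 GgwwllAA=8 GgwwllAa=16 Ggwwllaa=8 ggWwLlAA=8 ggWwLlAa=16 ggWwLlaa=8 ggWwllAA=8 ggWwllAa=16 ggWwllaa=8 ggwwLlAA=8 ggwwLlAa=16 ggwwLlaa=8 ggwwllAA=8 ggwwllAa=16 ggwwllaa=8
GgWwllAA hits 8/256; gcd=8; 8÷8/256÷8 = 1/32

P(GgWwllAA) = 1/32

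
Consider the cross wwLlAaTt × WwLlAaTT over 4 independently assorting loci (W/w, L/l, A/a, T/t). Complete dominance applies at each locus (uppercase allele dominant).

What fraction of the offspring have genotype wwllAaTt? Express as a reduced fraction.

P(wwllAaTt) = 1/32

wwLlAaTt gametes: wLAT×2, wLAt×2, wLaT×2, wLat×2, wlAT×2, wlAt×2, wlaT×2, wlat×2
WwLlAaTT gametes: WLAT×2, WLaT×2, WlAT×2, WlaT×2, wLAT×2, wLaT×2, wlAT×2, wlaT×2
wwLlAaTt×WwLlAaTT grid (16·16=256): WwLLAATT=4 WwLLAATt=4 WwLLAaTT=8 WwLLAaTt=8 WwLLaaTT=4 WwLLaaTt=4 WwLlAATT=8 WwLlAATt=8 WwLlAaTT=16 WwLlAaTt=16 WwLlaaTT=8 WwLlaaTt=8 WwllAATT=4 WwllAATt=4 WwllAaTT=8 WwllAaTt=8 WwllaaTT=4 WwllaaTt=4 wwLLAATT=4 wwLLAATt=4 wwLLAaTT=8 wwLLAaTt=8 wwLLaaTT=4 wwLLaaTt=4 wwLlAATT=8 wwLlAATt=8 wwLlAaTT=16 wwLlAaTt=16 wwLlaaTT=8 wwLlaaTt=8 wwllAATT=4 wwllAATt=4 wwllAaTT=8 wwllAaTt=8 wwllaaTT=4 wwllaaTt=4
wwllAaTt hits 8/256; gcd=8; 8÷8/256÷8 = 1/32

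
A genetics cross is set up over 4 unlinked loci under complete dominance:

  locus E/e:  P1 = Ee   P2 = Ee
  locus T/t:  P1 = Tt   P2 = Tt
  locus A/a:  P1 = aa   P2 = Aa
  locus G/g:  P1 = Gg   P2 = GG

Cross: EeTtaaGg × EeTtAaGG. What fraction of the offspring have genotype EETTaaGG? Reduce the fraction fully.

P(EETTaaGG) = 1/64

EeTtaaGg gametes: ETaG×2, ETag×2, EtaG×2, Etag×2, eTaG×2, eTag×2, etaG×2, etag×2
EeTtAaGG gametes: ETAG×2, ETaG×2, EtAG×2, EtaG×2, eTAG×2, eTaG×2, etAG×2, etaG×2
EeTtaaGg×EeTtAaGG grid (16·16=256): EETTAaGG=4 EETTAaGg=4 EETTaaGG=4 EETTaaGg=4 EETtAaGG=8 EETtAaGg=8 EETtaaGG=8 EETtaaGg=8 EEttAaGG=4 EEttAaGg=4 EEttaaGG=4 EEttaaGg=4 EeTTAaGG=8 EeTTAaGg=8 EeTTaaGG=8 EeTTaaGg=8 EeTtAaGG=16 EeTtAaGg=16 EeTtaaGG=16 EeTtaaGg=16 EettAaGG=8 EettAaGg=8 EettaaGG=8 EettaaGg=8 eeTTAaGG=4 eeTTAaGg=4 eeTTaaGG=4 eeTTaaGg=4 eeTtAaGG=8 eeTtAaGg=8 eeTtaaGG=8 eeTtaaGg=8 eettAaGG=4 eettAaGg=4 eettaaGG=4 eettaaGg=4
EETTaaGG hits 4/256; gcd=4; 4÷4/256÷4 = 1/64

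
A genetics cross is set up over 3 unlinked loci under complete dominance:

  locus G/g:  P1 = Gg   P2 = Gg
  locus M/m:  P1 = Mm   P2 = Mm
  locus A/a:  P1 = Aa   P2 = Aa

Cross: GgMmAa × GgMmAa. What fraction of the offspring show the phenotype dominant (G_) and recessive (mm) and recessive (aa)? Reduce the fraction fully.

P(G_ mm aa) = 3/64

GgMmAa gametes: GMA×1, GMa×1, GmA×1, Gma×1, gMA×1, gMa×1, gmA×1, gma×1
GgMmAa gametes: GMA×1, GMa×1, GmA×1, Gma×1, gMA×1, gMa×1, gmA×1, gma×1
GgMmAa×GgMmAa grid (8·8=64): GGMMAA=1 GGMMAa=2 GGMMaa=1 GGMmAA=2 GGMmAa=4 GGMmaa=2 GGmmAA=1 GGmmAa=2 GGmmaa=1 GgMMAA=2 GgMMAa=4 GgMMaa=2 GgMmAA=4 GgMmAa=8 GgMmaa=4 GgmmAA=2 GgmmAa=4 Ggmmaa=2 ggMMAA=1 ggMMAa=2 ggMMaa=1 ggMmAA=2 ggMmAa=4 ggMmaa=2 ggmmAA=1 ggmmAa=2 ggmmaa=1
G_ mm aa hits 3/64; gcd=1; 3÷1/64÷1 = 3/64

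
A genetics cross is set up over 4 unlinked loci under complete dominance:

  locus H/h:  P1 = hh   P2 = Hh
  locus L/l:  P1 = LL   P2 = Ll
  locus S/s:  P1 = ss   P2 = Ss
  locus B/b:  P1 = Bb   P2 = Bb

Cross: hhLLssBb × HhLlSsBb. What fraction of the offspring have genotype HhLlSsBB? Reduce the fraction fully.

P(HhLlSsBB) = 1/32

hhLLssBb gametes: hLsB×8, hLsb×8
HhLlSsBb gametes: HLSB×1, HLSb×1, HLsB×1, HLsb×1, HlSB×1, HlSb×1, HlsB×1, Hlsb×1, hLSB×1, hLSb×1, hLsB×1, hLsb×1, hlSB×1, hlSb×1, hlsB×1, hlsb×1
hhLLssBb×HhLlSsBb grid (16·16=256): HhLLSsBB=8 HhLLSsBb=16 HhLLSsbb=8 HhLLssBB=8 HhLLssBb=16 HhLLssbb=8 HhLlSsBB=8 HhLlSsBb=16 HhLlSsbb=8 HhLlssBB=8 HhLlssBb=16 HhLlssbb=8 hhLLSsBB=8 hhLLSsBb=16 hhLLSsbb=8 hhLLssBB=8 hhLLssBb=16 hhLLssbb=8 hhLlSsBB=8 hhLlSsBb=16 hhLlSsbb=8 hhLlssBB=8 hhLlssBb=16 hhLlssbb=8
HhLlSsBB hits 8/256; gcd=8; 8÷8/256÷8 = 1/32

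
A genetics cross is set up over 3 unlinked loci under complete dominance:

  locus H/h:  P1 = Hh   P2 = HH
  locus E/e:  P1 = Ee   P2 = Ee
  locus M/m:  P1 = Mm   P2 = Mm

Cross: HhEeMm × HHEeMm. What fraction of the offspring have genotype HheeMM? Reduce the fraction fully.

P(HheeMM) = 1/32

HhEeMm gametes: HEM×1, HEm×1, HeM×1, Hem×1, hEM×1, hEm×1, heM×1, hem×1
HHEeMm gametes: HEM×2, HEm×2, HeM×2, Hem×2
HhEeMm×HHEeMm grid (8·8=64): HHEEMM=2 HHEEMm=4 HHEEmm=2 HHEeMM=4 HHEeMm=8 HHEemm=4 HHeeMM=2 HHeeMm=4 HHeemm=2 HhEEMM=2 HhEEMm=4 HhEEmm=2 HhEeMM=4 HhEeMm=8 HhEemm=4 HheeMM=2 HheeMm=4 Hheemm=2
HheeMM hits 2/64; gcd=2; 2÷2/64÷2 = 1/32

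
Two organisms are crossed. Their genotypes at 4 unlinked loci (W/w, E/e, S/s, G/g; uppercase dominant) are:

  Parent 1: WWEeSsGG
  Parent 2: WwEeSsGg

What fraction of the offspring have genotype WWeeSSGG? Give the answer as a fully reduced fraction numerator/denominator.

P(WWeeSSGG) = 1/64

WWEeSsGG gametes: WESG×4, WEsG×4, WeSG×4, WesG×4
WwEeSsGg gametes: WESG×1, WESg×1, WEsG×1, WEsg×1, WeSG×1, WeSg×1, WesG×1, Wesg×1, wESG×1, wESg×1, wEsG×1, wEsg×1, weSG×1, weSg×1, wesG×1, wesg×1
WWEeSsGG×WwEeSsGg grid (16·16=256): WWEESSGG=4 WWEESSGg=4 WWEESsGG=8 WWEESsGg=8 WWEEssGG=4 WWEEssGg=4 WWEeSSGG=8 WWEeSSGg=8 WWEeSsGG=16 WWEeSsGg=16 WWEessGG=8 WWEessGg=8 WWeeSSGG=4 WWeeSSGg=4 WWeeSsGG=8 WWeeSsGg=8 WWeessGG=4 WWeessGg=4 WwEESSGG=4 WwEESSGg=4 WwEESsGG=8 WwEESsGg=8 WwEEssGG=4 WwEEssGg=4 WwEeSSGG=8 WwEeSSGg=8 WwEeSsGG=16 WwEeSsGg=16 WwEessGG=8 WwEessGg=8 WweeSSGG=4 WweeSSGg=4 WweeSsGG=8 WweeSsGg=8 WweessGG=4 WweessGg=4
WWeeSSGG hits 4/256; gcd=4; 4÷4/256÷4 = 1/64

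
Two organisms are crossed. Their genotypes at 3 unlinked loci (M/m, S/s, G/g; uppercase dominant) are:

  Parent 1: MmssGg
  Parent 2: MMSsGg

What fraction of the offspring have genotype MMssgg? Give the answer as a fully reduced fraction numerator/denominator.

P(MMssgg) = 1/16

MmssGg gametes: MsG×2, Msg×2, msG×2, msg×2
MMSsGg gametes: MSG×2, MSg×2, MsG×2, Msg×2
MmssGg×MMSsGg grid (8·8=64): MMSsGG=4 MMSsGg=8 MMSsgg=4 MMssGG=4 MMssGg=8 MMssgg=4 MmSsGG=4 MmSsGg=8 MmSsgg=4 MmssGG=4 MmssGg=8 Mmssgg=4
MMssgg hits 4/64; gcd=4; 4÷4/64÷4 = 1/16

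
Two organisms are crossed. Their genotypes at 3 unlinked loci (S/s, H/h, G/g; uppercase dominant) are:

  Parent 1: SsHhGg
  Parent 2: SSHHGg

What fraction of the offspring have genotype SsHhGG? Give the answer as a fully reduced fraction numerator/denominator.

P(SsHhGG) = 1/16

SsHhGg gametes: SHG×1, SHg×1, ShG×1, Shg×1, sHG×1, sHg×1, shG×1, shg×1
SSHHGg gametes: SHG×4, SHg×4
SsHhGg×SSHHGg grid (8·8=64): SSHHGG=4 SSHHGg=8 SSHHgg=4 SSHhGG=4 SSHhGg=8 SSHhgg=4 SsHHGG=4 SsHHGg=8 SsHHgg=4 SsHhGG=4 SsHhGg=8 SsHhgg=4
SsHhGG hits 4/64; gcd=4; 4÷4/64÷4 = 1/16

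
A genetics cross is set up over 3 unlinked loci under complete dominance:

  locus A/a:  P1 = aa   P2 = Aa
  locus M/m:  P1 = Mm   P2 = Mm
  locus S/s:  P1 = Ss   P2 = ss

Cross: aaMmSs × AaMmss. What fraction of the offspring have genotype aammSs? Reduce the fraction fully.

aaMmSs gametes: aMS×2, aMs×2, amS×2, ams×2
AaMmss gametes: AMs×2, Ams×2, aMs×2, ams×2
aaMmSs×AaMmss grid (8·8=64): AaMMSs=4 AaMMss=4 AaMmSs=8 AaMmss=8 AammSs=4 Aammss=4 aaMMSs=4 aaMMss=4 aaMmSs=8 aaMmss=8 aammSs=4 aammss=4
aammSs hits 4/64; gcd=4; 4÷4/64÷4 = 1/16

P(aammSs) = 1/16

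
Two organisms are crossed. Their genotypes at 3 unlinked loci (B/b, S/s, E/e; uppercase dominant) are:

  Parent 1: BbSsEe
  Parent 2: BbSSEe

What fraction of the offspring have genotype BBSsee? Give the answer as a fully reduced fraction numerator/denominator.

BbSsEe gametes: BSE×1, BSe×1, BsE×1, Bse×1, bSE×1, bSe×1, bsE×1, bse×1
BbSSEe gametes: BSE×2, BSe×2, bSE×2, bSe×2
BbSsEe×BbSSEe grid (8·8=64): BBSSEE=2 BBSSEe=4 BBSSee=2 BBSsEE=2 BBSsEe=4 BBSsee=2 BbSSEE=4 BbSSEe=8 BbSSee=4 BbSsEE=4 BbSsEe=8 BbSsee=4 bbSSEE=2 bbSSEe=4 bbSSee=2 bbSsEE=2 bbSsEe=4 bbSsee=2
BBSsee hits 2/64; gcd=2; 2÷2/64÷2 = 1/32

P(BBSsee) = 1/32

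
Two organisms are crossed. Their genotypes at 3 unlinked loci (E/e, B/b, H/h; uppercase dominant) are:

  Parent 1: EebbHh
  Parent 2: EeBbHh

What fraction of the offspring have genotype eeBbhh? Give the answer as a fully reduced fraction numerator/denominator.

EebbHh gametes: EbH×2, Ebh×2, ebH×2, ebh×2
EeBbHh gametes: EBH×1, EBh×1, EbH×1, Ebh×1, eBH×1, eBh×1, ebH×1, ebh×1
EebbHh×EeBbHh grid (8·8=64): EEBbHH=2 EEBbHh=4 EEBbhh=2 EEbbHH=2 EEbbHh=4 EEbbhh=2 EeBbHH=4 EeBbHh=8 EeBbhh=4 EebbHH=4 EebbHh=8 Eebbhh=4 eeBbHH=2 eeBbHh=4 eeBbhh=2 eebbHH=2 eebbHh=4 eebbhh=2
eeBbhh hits 2/64; gcd=2; 2÷2/64÷2 = 1/32

P(eeBbhh) = 1/32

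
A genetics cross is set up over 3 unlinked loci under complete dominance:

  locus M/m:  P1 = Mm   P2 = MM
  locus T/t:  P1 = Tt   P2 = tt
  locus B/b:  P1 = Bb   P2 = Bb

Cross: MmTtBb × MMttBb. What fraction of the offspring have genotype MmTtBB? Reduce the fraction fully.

MmTtBb gametes: MTB×1, MTb×1, MtB×1, Mtb×1, mTB×1, mTb×1, mtB×1, mtb×1
MMttBb gametes: MtB×4, Mtb×4
MmTtBb×MMttBb grid (8·8=64): MMTtBB=4 MMTtBb=8 MMTtbb=4 MMttBB=4 MMttBb=8 MMttbb=4 MmTtBB=4 MmTtBb=8 MmTtbb=4 MmttBB=4 MmttBb=8 Mmttbb=4
MmTtBB hits 4/64; gcd=4; 4÷4/64÷4 = 1/16

P(MmTtBB) = 1/16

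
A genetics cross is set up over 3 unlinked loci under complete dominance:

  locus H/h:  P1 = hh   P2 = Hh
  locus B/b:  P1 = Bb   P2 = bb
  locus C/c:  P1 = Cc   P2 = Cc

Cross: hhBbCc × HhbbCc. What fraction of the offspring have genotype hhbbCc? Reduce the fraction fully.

P(hhbbCc) = 1/8

hhBbCc gametes: hBC×2, hBc×2, hbC×2, hbc×2
HhbbCc gametes: HbC×2, Hbc×2, hbC×2, hbc×2
hhBbCc×HhbbCc grid (8·8=64): HhBbCC=4 HhBbCc=8 HhBbcc=4 HhbbCC=4 HhbbCc=8 Hhbbcc=4 hhBbCC=4 hhBbCc=8 hhBbcc=4 hhbbCC=4 hhbbCc=8 hhbbcc=4
hhbbCc hits 8/64; gcd=8; 8÷8/64÷8 = 1/8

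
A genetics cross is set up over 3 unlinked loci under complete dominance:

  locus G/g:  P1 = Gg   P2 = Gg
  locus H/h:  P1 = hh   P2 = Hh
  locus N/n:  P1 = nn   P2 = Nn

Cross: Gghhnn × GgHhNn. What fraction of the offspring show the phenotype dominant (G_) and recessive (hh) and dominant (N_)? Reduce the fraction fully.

Gghhnn gametes: Ghn×4, ghn×4
GgHhNn gametes: GHN×1, GHn×1, GhN×1, Ghn×1, gHN×1, gHn×1, ghN×1, ghn×1
Gghhnn×GgHhNn grid (8·8=64): GGHhNn=4 GGHhnn=4 GGhhNn=4 GGhhnn=4 GgHhNn=8 GgHhnn=8 GghhNn=8 Gghhnn=8 ggHhNn=4 ggHhnn=4 gghhNn=4 gghhnn=4
G_ hh N_ hits 12/64; gcd=4; 12÷4/64÷4 = 3/16

P(G_ hh N_) = 3/16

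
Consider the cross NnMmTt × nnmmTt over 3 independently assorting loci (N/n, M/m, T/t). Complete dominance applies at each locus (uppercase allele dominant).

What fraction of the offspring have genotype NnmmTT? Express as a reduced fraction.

NnMmTt gametes: NMT×1, NMt×1, NmT×1, Nmt×1, nMT×1, nMt×1, nmT×1, nmt×1
nnmmTt gametes: nmT×4, nmt×4
NnMmTt×nnmmTt grid (8·8=64): NnMmTT=4 NnMmTt=8 NnMmtt=4 NnmmTT=4 NnmmTt=8 Nnmmtt=4 nnMmTT=4 nnMmTt=8 nnMmtt=4 nnmmTT=4 nnmmTt=8 nnmmtt=4
NnmmTT hits 4/64; gcd=4; 4÷4/64÷4 = 1/16

P(NnmmTT) = 1/16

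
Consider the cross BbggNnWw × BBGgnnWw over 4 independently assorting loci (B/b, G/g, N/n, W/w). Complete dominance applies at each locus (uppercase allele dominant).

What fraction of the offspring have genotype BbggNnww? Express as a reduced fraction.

BbggNnWw gametes: BgNW×2, BgNw×2, BgnW×2, Bgnw×2, bgNW×2, bgNw×2, bgnW×2, bgnw×2
BBGgnnWw gametes: BGnW×4, BGnw×4, BgnW×4, Bgnw×4
BbggNnWw×BBGgnnWw grid (16·16=256): BBGgNnWW=8 BBGgNnWw=16 BBGgNnww=8 BBGgnnWW=8 BBGgnnWw=16 BBGgnnww=8 BBggNnWW=8 BBggNnWw=16 BBggNnww=8 BBggnnWW=8 BBggnnWw=16 BBggnnww=8 BbGgNnWW=8 BbGgNnWw=16 BbGgNnww=8 BbGgnnWW=8 BbGgnnWw=16 BbGgnnww=8 BbggNnWW=8 BbggNnWw=16 BbggNnww=8 BbggnnWW=8 BbggnnWw=16 Bbggnnww=8
BbggNnww hits 8/256; gcd=8; 8÷8/256÷8 = 1/32

P(BbggNnww) = 1/32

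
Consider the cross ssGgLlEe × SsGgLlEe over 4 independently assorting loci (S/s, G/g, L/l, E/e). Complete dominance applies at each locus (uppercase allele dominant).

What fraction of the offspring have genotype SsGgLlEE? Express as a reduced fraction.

ssGgLlEe gametes: sGLE×2, sGLe×2, sGlE×2, sGle×2, sgLE×2, sgLe×2, sglE×2, sgle×2
SsGgLlEe gametes: SGLE×1, SGLe×1, SGlE×1, SGle×1, SgLE×1, SgLe×1, SglE×1, Sgle×1, sGLE×1, sGLe×1, sGlE×1, sGle×1, sgLE×1, sgLe×1, sglE×1, sgle×1
ssGgLlEe×SsGgLlEe grid (16·16=256): SsGGLLEE=2 SsGGLLEe=4 SsGGLLee=2 SsGGLlEE=4 SsGGLlEe=8 SsGGLlee=4 SsGGllEE=2 SsGGllEe=4 SsGGllee=2 SsGgLLEE=4 SsGgLLEe=8 SsGgLLee=4 SsGgLlEE=8 SsGgLlEe=16 SsGgLlee=8 SsGgllEE=4 SsGgllEe=8 SsGgllee=4 SsggLLEE=2 SsggLLEe=4 SsggLLee=2 SsggLlEE=4 SsggLlEe=8 SsggLlee=4 SsggllEE=2 SsggllEe=4 Ssggllee=2 ssGGLLEE=2 ssGGLLEe=4 ssGGLLee=2 ssGGLlEE=4 ssGGLlEe=8 ssGGLlee=4 ssGGllEE=2 ssGGllEe=4 ssGGllee=2 ssGgLLEE=4 ssGgLLEe=8 ssGgLLee=4 ssGgLlEE=8 ssGgLlEe=16 ssGgLlee=8 ssGgllEE=4 ssGgllEe=8 ssGgllee=4 ssggLLEE=2 ssggLLEe=4 ssggLLee=2 ssggLlEE=4 ssggLlEe=8 ssggLlee=4 ssggllEE=2 ssggllEe=4 ssggllee=2
SsGgLlEE hits 8/256; gcd=8; 8÷8/256÷8 = 1/32

P(SsGgLlEE) = 1/32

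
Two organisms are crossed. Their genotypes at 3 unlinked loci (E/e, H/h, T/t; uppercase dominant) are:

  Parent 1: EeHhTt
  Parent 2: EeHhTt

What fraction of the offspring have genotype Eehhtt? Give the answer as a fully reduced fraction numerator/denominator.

P(Eehhtt) = 1/32

EeHhTt gametes: EHT×1, EHt×1, EhT×1, Eht×1, eHT×1, eHt×1, ehT×1, eht×1
EeHhTt gametes: EHT×1, EHt×1, EhT×1, Eht×1, eHT×1, eHt×1, ehT×1, eht×1
EeHhTt×EeHhTt grid (8·8=64): EEHHTT=1 EEHHTt=2 EEHHtt=1 EEHhTT=2 EEHhTt=4 EEHhtt=2 EEhhTT=1 EEhhTt=2 EEhhtt=1 EeHHTT=2 EeHHTt=4 EeHHtt=2 EeHhTT=4 EeHhTt=8 EeHhtt=4 EehhTT=2 EehhTt=4 Eehhtt=2 eeHHTT=1 eeHHTt=2 eeHHtt=1 eeHhTT=2 eeHhTt=4 eeHhtt=2 eehhTT=1 eehhTt=2 eehhtt=1
Eehhtt hits 2/64; gcd=2; 2÷2/64÷2 = 1/32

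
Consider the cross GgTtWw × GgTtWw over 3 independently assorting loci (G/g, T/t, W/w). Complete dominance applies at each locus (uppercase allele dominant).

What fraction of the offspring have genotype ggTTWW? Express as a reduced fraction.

GgTtWw gametes: GTW×1, GTw×1, GtW×1, Gtw×1, gTW×1, gTw×1, gtW×1, gtw×1
GgTtWw gametes: GTW×1, GTw×1, GtW×1, Gtw×1, gTW×1, gTw×1, gtW×1, gtw×1
GgTtWw×GgTtWw grid (8·8=64): GGTTWW=1 GGTTWw=2 GGTTww=1 GGTtWW=2 GGTtWw=4 GGTtww=2 GGttWW=1 GGttWw=2 GGttww=1 GgTTWW=2 GgTTWw=4 GgTTww=2 GgTtWW=4 GgTtWw=8 GgTtww=4 GgttWW=2 GgttWw=4 Ggttww=2 ggTTWW=1 ggTTWw=2 ggTTww=1 ggTtWW=2 ggTtWw=4 ggTtww=2 ggttWW=1 ggttWw=2 ggttww=1
ggTTWW hits 1/64; gcd=1; 1÷1/64÷1 = 1/64

P(ggTTWW) = 1/64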